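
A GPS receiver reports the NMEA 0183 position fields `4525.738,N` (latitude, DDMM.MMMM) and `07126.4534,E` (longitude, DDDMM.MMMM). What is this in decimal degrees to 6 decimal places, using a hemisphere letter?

Latitude: degrees = first 2 digits = 45, minutes = 25.738; 45 + 25.738/60 = 45.4289667
λ: split at 3 digits → 071° and 26.4534′; 71 + 26.4534/60 = 71.4408900

45.428967° N, 71.440890° E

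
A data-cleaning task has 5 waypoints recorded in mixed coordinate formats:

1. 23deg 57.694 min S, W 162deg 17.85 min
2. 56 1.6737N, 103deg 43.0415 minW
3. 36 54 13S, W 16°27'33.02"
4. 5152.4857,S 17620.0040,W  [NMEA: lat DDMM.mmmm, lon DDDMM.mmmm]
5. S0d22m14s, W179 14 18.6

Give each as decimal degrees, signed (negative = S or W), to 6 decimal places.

1. -23.961567, -162.297500
2. 56.027895, -103.717358
3. -36.903611, -16.459172
4. -51.874762, -176.333400
5. -0.370556, -179.238500

Point 1:
  Lat: 23 + 57.694/60 = 23.9615667
  S ⇒ negate
  λ: 17.85′ = 0.297500°; total 162.2975000
  W → negative
Point 2:
  Latitude: 1.6737′ = 0.027895°; total 56.0278950
  N → positive
  λ: 43.0415′ = 0.717358°; total 103.7173583
  hemisphere W, so the sign is −
Point 3:
  φ: 36 + 54/60 + 13/3600 = 36.9036111
  S → negative
  Longitude: 27′ + 33.02″ = 27.55033′; 16 + 27.55033/60 = 16.4591722
  hemisphere W, so the sign is −
Point 4:
  Latitude: split at 2 digits → 51° and 52.4857′; 51 + 52.4857/60 = 51.8747617
  hemisphere S, so the sign is −
  λ: split at 3 digits → 176° and 20.004′; 176 + 20.004/60 = 176.3334000
  W → negative
Point 5:
  Lat: 0 + 22/60 + 14/3600 = 0.3705556
  S ⇒ negate
  Longitude: 179° + 14/60 + 18.6/3600 = 179 + 0.233333 + 0.005167 = 179.2385000
  W → negative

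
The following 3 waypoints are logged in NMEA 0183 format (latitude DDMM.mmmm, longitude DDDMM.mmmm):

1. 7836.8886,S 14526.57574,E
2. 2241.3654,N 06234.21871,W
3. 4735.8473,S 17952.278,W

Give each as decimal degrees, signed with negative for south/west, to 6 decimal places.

1. -78.614810, 145.442929
2. 22.689423, -62.570312
3. -47.597455, -179.871300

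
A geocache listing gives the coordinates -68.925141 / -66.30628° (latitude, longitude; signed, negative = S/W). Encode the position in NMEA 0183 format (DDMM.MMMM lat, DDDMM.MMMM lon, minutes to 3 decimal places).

6855.508,S / 06618.377,W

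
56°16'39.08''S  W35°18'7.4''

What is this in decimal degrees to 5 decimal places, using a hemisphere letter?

Lat: 56° + 16/60 + 39.08/3600 = 56 + 0.266667 + 0.010856 = 56.277522
Lon: 35 + 18/60 + 7.4/3600 = 35.302056

56.27752° S, 35.30206° W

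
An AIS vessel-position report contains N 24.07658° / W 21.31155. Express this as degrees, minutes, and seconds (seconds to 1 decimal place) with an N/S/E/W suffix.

24°04′35.7″ N, 21°18′41.6″ W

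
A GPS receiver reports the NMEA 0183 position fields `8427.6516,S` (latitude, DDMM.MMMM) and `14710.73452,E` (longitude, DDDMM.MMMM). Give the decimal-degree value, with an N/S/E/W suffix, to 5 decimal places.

84.46086° S, 147.17891° E

Lat: degrees = first 2 digits = 84, minutes = 27.6516; 84 + 27.6516/60 = 84.460860
λ: degrees = first 3 digits = 147, minutes = 10.73452; 147 + 10.73452/60 = 147.178909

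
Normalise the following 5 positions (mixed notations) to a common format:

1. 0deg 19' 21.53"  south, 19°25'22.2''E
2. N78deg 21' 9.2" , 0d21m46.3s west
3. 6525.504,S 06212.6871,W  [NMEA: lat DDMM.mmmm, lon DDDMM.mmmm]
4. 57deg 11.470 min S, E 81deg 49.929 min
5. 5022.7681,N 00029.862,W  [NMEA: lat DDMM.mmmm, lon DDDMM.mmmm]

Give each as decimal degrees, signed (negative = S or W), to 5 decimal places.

Point 1:
  Lat: 0° + 19/60 + 21.53/3600 = 0 + 0.316667 + 0.005981 = 0.322647
  S ⇒ negate
  λ: 25′ + 22.2″ = 25.37000′; 19 + 25.37000/60 = 19.422833
  E ⇒ keep positive
Point 2:
  φ: 78 + 21/60 + 9.2/3600 = 78.352556
  N → positive
  λ: 21′ + 46.3″ = 21.77167′; 0 + 21.77167/60 = 0.362861
  W ⇒ negate
Point 3:
  Lat: split at 2 digits → 65° and 25.504′; 65 + 25.504/60 = 65.425067
  S ⇒ negate
  Lon: split at 3 digits → 062° and 12.6871′; 62 + 12.6871/60 = 62.211452
  W ⇒ negate
Point 4:
  Latitude: 11.47′ = 0.191167°; total 57.191167
  hemisphere S, so the sign is −
  Longitude: 81 + 49.929/60 = 81.832150
  E ⇒ keep positive
Point 5:
  Latitude: split at 2 digits → 50° and 22.7681′; 50 + 22.7681/60 = 50.379468
  N → positive
  Lon: degrees = first 3 digits = 0, minutes = 29.862; 0 + 29.862/60 = 0.497700
  W → negative

1. -0.32265, 19.42283
2. 78.35256, -0.36286
3. -65.42507, -62.21145
4. -57.19117, 81.83215
5. 50.37947, -0.49770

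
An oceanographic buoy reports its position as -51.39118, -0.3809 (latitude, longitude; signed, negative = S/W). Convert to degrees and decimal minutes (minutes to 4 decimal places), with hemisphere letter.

51° 23.4708′ S, 0° 22.8540′ W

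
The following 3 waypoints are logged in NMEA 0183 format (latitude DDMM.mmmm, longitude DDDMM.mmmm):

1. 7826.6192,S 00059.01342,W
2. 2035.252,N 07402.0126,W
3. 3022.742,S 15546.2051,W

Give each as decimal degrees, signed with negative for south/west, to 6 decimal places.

1. -78.443653, -0.983557
2. 20.587533, -74.033543
3. -30.379033, -155.770085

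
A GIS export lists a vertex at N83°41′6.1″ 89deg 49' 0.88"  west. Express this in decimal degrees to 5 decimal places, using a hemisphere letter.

83.68503° N, 89.81691° W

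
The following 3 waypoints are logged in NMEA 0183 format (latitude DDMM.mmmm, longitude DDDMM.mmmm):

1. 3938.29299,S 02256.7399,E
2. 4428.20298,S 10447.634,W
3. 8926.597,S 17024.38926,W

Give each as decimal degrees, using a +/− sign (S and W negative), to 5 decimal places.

1. -39.63822, 22.94567
2. -44.47005, -104.79390
3. -89.44328, -170.40649

Point 1:
  Latitude: degrees = first 2 digits = 39, minutes = 38.29299; 39 + 38.29299/60 = 39.638217
  S → negative
  Lon: degrees = first 3 digits = 22, minutes = 56.7399; 22 + 56.7399/60 = 22.945665
  E → positive
Point 2:
  Latitude: degrees = first 2 digits = 44, minutes = 28.20298; 44 + 28.20298/60 = 44.470050
  hemisphere S, so the sign is −
  λ: split at 3 digits → 104° and 47.634′; 104 + 47.634/60 = 104.793900
  W → negative
Point 3:
  φ: degrees = first 2 digits = 89, minutes = 26.597; 89 + 26.597/60 = 89.443283
  S ⇒ negate
  Lon: degrees = first 3 digits = 170, minutes = 24.38926; 170 + 24.38926/60 = 170.406488
  W ⇒ negate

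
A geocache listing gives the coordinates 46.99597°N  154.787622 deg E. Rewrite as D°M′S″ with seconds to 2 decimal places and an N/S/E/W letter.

φ: 0.995970° → 59.75820′; 0.75820 × 60 = 45.4920″
Lon: whole degrees 154; 47.25732′ → 47′ and 15.4392″

46°59′45.49″ N, 154°47′15.44″ E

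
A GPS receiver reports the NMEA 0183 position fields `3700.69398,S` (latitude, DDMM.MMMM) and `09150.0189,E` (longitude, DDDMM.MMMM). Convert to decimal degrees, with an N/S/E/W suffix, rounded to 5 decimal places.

37.01157° S, 91.83365° E

Latitude: split at 2 digits → 37° and 0.69398′; 37 + 0.69398/60 = 37.011566
Lon: degrees = first 3 digits = 91, minutes = 50.0189; 91 + 50.0189/60 = 91.833648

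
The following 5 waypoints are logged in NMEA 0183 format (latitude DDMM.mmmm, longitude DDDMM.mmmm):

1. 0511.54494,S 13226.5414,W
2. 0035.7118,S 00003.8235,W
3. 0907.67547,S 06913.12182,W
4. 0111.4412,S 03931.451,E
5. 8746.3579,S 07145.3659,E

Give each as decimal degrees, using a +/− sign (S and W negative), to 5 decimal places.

1. -5.19242, -132.44236
2. -0.59520, -0.06373
3. -9.12792, -69.21870
4. -1.19069, 39.52418
5. -87.77263, 71.75610

Point 1:
  φ: split at 2 digits → 05° and 11.54494′; 5 + 11.54494/60 = 5.192416
  S ⇒ negate
  λ: split at 3 digits → 132° and 26.5414′; 132 + 26.5414/60 = 132.442357
  hemisphere W, so the sign is −
Point 2:
  φ: degrees = first 2 digits = 0, minutes = 35.7118; 0 + 35.7118/60 = 0.595197
  S → negative
  Longitude: split at 3 digits → 000° and 3.8235′; 0 + 3.8235/60 = 0.063725
  hemisphere W, so the sign is −
Point 3:
  Latitude: degrees = first 2 digits = 9, minutes = 7.67547; 9 + 7.67547/60 = 9.127925
  S → negative
  λ: degrees = first 3 digits = 69, minutes = 13.12182; 69 + 13.12182/60 = 69.218697
  hemisphere W, so the sign is −
Point 4:
  φ: split at 2 digits → 01° and 11.4412′; 1 + 11.4412/60 = 1.190687
  S → negative
  Lon: degrees = first 3 digits = 39, minutes = 31.451; 39 + 31.451/60 = 39.524183
  E → positive
Point 5:
  φ: degrees = first 2 digits = 87, minutes = 46.3579; 87 + 46.3579/60 = 87.772632
  S ⇒ negate
  Lon: degrees = first 3 digits = 71, minutes = 45.3659; 71 + 45.3659/60 = 71.756098
  E ⇒ keep positive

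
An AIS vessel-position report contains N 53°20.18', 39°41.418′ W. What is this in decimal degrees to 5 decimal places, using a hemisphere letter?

53.33633° N, 39.69030° W

Latitude: 53 + 20.18/60 = 53.336333
Longitude: 41.418′ = 0.690300°; total 39.690300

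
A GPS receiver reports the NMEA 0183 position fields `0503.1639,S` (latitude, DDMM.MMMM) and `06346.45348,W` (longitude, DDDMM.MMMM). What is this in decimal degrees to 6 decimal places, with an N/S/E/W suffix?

Latitude: degrees = first 2 digits = 5, minutes = 3.1639; 5 + 3.1639/60 = 5.0527317
Lon: split at 3 digits → 063° and 46.45348′; 63 + 46.45348/60 = 63.7742247

5.052732° S, 63.774225° W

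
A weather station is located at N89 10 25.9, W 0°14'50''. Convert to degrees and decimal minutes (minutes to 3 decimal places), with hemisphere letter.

89° 10.432′ N, 0° 14.833′ W

Lat: seconds/60 = 0.43167; minutes = 10 + 0.43167 = 10.43167
λ: seconds/60 = 0.83333; minutes = 14 + 0.83333 = 14.83333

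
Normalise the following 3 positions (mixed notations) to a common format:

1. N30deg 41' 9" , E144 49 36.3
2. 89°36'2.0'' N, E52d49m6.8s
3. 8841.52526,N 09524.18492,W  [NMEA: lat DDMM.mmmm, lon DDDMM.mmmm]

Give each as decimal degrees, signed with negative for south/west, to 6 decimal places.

Point 1:
  Lat: 30° + 41/60 + 9/3600 = 30 + 0.683333 + 0.002500 = 30.6858333
  N → positive
  Lon: 49′ + 36.3″ = 49.60500′; 144 + 49.60500/60 = 144.8267500
  E → positive
Point 2:
  φ: 36′ + 2″ = 36.03333′; 89 + 36.03333/60 = 89.6005556
  N → positive
  Lon: 52° + 49/60 + 6.8/3600 = 52 + 0.816667 + 0.001889 = 52.8185556
  E ⇒ keep positive
Point 3:
  Latitude: degrees = first 2 digits = 88, minutes = 41.52526; 88 + 41.52526/60 = 88.6920877
  N → positive
  Longitude: degrees = first 3 digits = 95, minutes = 24.18492; 95 + 24.18492/60 = 95.4030820
  W → negative

1. 30.685833, 144.826750
2. 89.600556, 52.818556
3. 88.692088, -95.403082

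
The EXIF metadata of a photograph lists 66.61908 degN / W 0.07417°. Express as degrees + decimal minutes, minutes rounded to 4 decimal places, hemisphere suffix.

66° 37.1448′ N, 0° 4.4502′ W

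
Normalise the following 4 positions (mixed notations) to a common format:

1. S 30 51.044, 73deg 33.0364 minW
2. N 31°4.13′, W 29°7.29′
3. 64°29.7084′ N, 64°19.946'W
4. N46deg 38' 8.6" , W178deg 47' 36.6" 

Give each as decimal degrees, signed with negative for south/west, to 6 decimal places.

1. -30.850733, -73.550607
2. 31.068833, -29.121500
3. 64.495140, -64.332433
4. 46.635722, -178.793500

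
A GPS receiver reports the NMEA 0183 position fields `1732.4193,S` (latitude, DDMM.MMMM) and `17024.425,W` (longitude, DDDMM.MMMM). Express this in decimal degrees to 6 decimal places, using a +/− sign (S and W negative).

-17.540322, -170.407083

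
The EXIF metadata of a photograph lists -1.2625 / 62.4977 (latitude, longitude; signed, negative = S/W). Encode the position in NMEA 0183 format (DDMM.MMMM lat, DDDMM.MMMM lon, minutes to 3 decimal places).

Latitude is negative → S; |value| = 1.262500
Lat: fractional part 0.262500 → 15.75000 minutes
Longitude: minutes = (62.497700 − 62) × 60 = 29.86200

0115.750,S / 06229.862,E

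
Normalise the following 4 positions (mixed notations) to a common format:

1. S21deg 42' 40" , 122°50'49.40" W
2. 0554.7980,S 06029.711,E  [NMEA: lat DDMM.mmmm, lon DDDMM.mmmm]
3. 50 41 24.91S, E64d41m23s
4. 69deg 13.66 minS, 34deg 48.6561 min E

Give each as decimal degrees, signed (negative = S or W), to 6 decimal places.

Point 1:
  Lat: 42′ + 40″ = 42.66667′; 21 + 42.66667/60 = 21.7111111
  S → negative
  λ: 122 + 50/60 + 49.4/3600 = 122.8470556
  W ⇒ negate
Point 2:
  Lat: degrees = first 2 digits = 5, minutes = 54.798; 5 + 54.798/60 = 5.9133000
  S ⇒ negate
  Lon: split at 3 digits → 060° and 29.711′; 60 + 29.711/60 = 60.4951833
  E → positive
Point 3:
  Latitude: 50 + 41/60 + 24.91/3600 = 50.6902528
  S ⇒ negate
  Longitude: 64 + 41/60 + 23/3600 = 64.6897222
  E → positive
Point 4:
  Lat: 13.66′ = 0.227667°; total 69.2276667
  S ⇒ negate
  λ: 34 + 48.6561/60 = 34.8109350
  E → positive

1. -21.711111, -122.847056
2. -5.913300, 60.495183
3. -50.690253, 64.689722
4. -69.227667, 34.810935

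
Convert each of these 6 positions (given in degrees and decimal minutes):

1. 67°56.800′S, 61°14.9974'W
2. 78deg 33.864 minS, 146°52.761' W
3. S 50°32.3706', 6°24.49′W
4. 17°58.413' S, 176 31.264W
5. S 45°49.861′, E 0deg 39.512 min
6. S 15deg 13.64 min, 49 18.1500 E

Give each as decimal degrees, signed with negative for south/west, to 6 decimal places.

Point 1:
  Lat: 67 + 56.8/60 = 67.9466667
  S → negative
  Lon: 61 + 14.9974/60 = 61.2499567
  hemisphere W, so the sign is −
Point 2:
  φ: 78 + 33.864/60 = 78.5644000
  S → negative
  λ: 146 + 52.761/60 = 146.8793500
  W → negative
Point 3:
  Lat: 32.3706′ = 0.539510°; total 50.5395100
  hemisphere S, so the sign is −
  Longitude: 6 + 24.49/60 = 6.4081667
  W → negative
Point 4:
  φ: 17 + 58.413/60 = 17.9735500
  S → negative
  Lon: 176 + 31.264/60 = 176.5210667
  hemisphere W, so the sign is −
Point 5:
  Latitude: 49.861′ = 0.831017°; total 45.8310167
  hemisphere S, so the sign is −
  Longitude: 39.512′ = 0.658533°; total 0.6585333
  E → positive
Point 6:
  Latitude: 15 + 13.64/60 = 15.2273333
  S → negative
  Longitude: 49 + 18.15/60 = 49.3025000
  E → positive

1. -67.946667, -61.249957
2. -78.564400, -146.879350
3. -50.539510, -6.408167
4. -17.973550, -176.521067
5. -45.831017, 0.658533
6. -15.227333, 49.302500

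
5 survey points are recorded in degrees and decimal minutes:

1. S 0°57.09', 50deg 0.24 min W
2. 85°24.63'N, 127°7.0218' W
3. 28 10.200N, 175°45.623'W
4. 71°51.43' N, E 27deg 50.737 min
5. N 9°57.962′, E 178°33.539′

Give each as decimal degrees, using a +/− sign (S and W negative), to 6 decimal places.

Point 1:
  Lat: 0 + 57.09/60 = 0.9515000
  hemisphere S, so the sign is −
  Longitude: 0.24′ = 0.004000°; total 50.0040000
  W → negative
Point 2:
  Lat: 24.63′ = 0.410500°; total 85.4105000
  N ⇒ keep positive
  λ: 127 + 7.0218/60 = 127.1170300
  hemisphere W, so the sign is −
Point 3:
  φ: 28 + 10.2/60 = 28.1700000
  N → positive
  Lon: 45.623′ = 0.760383°; total 175.7603833
  W ⇒ negate
Point 4:
  φ: 51.43′ = 0.857167°; total 71.8571667
  N → positive
  Longitude: 27 + 50.737/60 = 27.8456167
  E → positive
Point 5:
  Latitude: 57.962′ = 0.966033°; total 9.9660333
  N ⇒ keep positive
  λ: 33.539′ = 0.558983°; total 178.5589833
  E → positive

1. -0.951500, -50.004000
2. 85.410500, -127.117030
3. 28.170000, -175.760383
4. 71.857167, 27.845617
5. 9.966033, 178.558983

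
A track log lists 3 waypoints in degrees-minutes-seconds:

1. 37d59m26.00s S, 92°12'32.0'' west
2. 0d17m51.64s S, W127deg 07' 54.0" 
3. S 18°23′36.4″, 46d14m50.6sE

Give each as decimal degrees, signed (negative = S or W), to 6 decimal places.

Point 1:
  Latitude: 37 + 59/60 + 26/3600 = 37.9905556
  S → negative
  Lon: 12′ + 32″ = 12.53333′; 92 + 12.53333/60 = 92.2088889
  W ⇒ negate
Point 2:
  Lat: 0° + 17/60 + 51.64/3600 = 0 + 0.283333 + 0.014344 = 0.2976778
  S ⇒ negate
  Lon: 127 + 7/60 + 54/3600 = 127.1316667
  W → negative
Point 3:
  φ: 18° + 23/60 + 36.4/3600 = 18 + 0.383333 + 0.010111 = 18.3934444
  hemisphere S, so the sign is −
  Lon: 46 + 14/60 + 50.6/3600 = 46.2473889
  E → positive

1. -37.990556, -92.208889
2. -0.297678, -127.131667
3. -18.393444, 46.247389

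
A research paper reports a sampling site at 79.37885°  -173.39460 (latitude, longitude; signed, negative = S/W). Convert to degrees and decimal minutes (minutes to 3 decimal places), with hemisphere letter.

79° 22.731′ N, 173° 23.676′ W

Latitude: fractional part 0.378850 → 22.73100 minutes
Longitude is negative → W; |value| = 173.394600
λ: 173° + 0.394600 × 60 = 173° 23.67600′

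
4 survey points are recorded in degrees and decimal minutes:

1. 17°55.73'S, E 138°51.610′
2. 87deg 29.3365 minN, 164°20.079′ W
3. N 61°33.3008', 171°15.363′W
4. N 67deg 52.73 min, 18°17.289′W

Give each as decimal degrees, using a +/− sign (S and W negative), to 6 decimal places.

Point 1:
  Latitude: 17 + 55.73/60 = 17.9288333
  hemisphere S, so the sign is −
  Lon: 138 + 51.61/60 = 138.8601667
  E ⇒ keep positive
Point 2:
  Latitude: 87 + 29.3365/60 = 87.4889417
  N → positive
  λ: 20.079′ = 0.334650°; total 164.3346500
  hemisphere W, so the sign is −
Point 3:
  Latitude: 33.3008′ = 0.555013°; total 61.5550133
  N → positive
  Longitude: 15.363′ = 0.256050°; total 171.2560500
  W ⇒ negate
Point 4:
  φ: 52.73′ = 0.878833°; total 67.8788333
  N → positive
  λ: 17.289′ = 0.288150°; total 18.2881500
  W ⇒ negate

1. -17.928833, 138.860167
2. 87.488942, -164.334650
3. 61.555013, -171.256050
4. 67.878833, -18.288150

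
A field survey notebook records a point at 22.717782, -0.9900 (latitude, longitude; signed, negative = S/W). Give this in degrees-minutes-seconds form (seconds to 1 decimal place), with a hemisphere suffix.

22°43′4.0″ N, 0°59′24.0″ W

φ: whole degrees 22; 43.06692′ → 43′ and 4.015″
Longitude is negative → W; |value| = 0.990000
Lon: 0.990000° → 59.40000′; 0.40000 × 60 = 24.000″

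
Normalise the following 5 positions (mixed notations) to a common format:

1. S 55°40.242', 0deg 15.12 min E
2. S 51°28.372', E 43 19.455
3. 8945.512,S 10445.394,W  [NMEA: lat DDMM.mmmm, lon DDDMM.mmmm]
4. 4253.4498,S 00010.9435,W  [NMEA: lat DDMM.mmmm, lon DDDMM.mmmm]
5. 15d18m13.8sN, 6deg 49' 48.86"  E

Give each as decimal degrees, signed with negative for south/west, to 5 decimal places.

Point 1:
  Latitude: 55 + 40.242/60 = 55.670700
  S ⇒ negate
  Longitude: 0 + 15.12/60 = 0.252000
  E ⇒ keep positive
Point 2:
  Lat: 51 + 28.372/60 = 51.472867
  hemisphere S, so the sign is −
  λ: 43 + 19.455/60 = 43.324250
  E → positive
Point 3:
  Lat: split at 2 digits → 89° and 45.512′; 89 + 45.512/60 = 89.758533
  S ⇒ negate
  Lon: degrees = first 3 digits = 104, minutes = 45.394; 104 + 45.394/60 = 104.756567
  hemisphere W, so the sign is −
Point 4:
  φ: split at 2 digits → 42° and 53.4498′; 42 + 53.4498/60 = 42.890830
  S ⇒ negate
  Lon: split at 3 digits → 000° and 10.9435′; 0 + 10.9435/60 = 0.182392
  W → negative
Point 5:
  Latitude: 15 + 18/60 + 13.8/3600 = 15.303833
  N ⇒ keep positive
  Longitude: 6 + 49/60 + 48.86/3600 = 6.830239
  E → positive

1. -55.67070, 0.25200
2. -51.47287, 43.32425
3. -89.75853, -104.75657
4. -42.89083, -0.18239
5. 15.30383, 6.83024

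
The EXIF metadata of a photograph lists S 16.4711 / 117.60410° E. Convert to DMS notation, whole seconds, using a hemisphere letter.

16°28′16″ S, 117°36′15″ E

φ: 0.471100° → 28.26600′; 0.26600 × 60 = 15.96″
Lon: 0.604100° → 36.24600′; 0.24600 × 60 = 14.76″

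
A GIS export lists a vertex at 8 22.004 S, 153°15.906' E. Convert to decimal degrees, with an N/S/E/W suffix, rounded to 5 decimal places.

8.36673° S, 153.26510° E

φ: 22.004′ = 0.366733°; total 8.366733
Longitude: 153 + 15.906/60 = 153.265100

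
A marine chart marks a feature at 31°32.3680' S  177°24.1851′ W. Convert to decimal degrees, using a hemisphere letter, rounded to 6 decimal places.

31.539467° S, 177.403085° W

Latitude: 32.368′ = 0.539467°; total 31.5394667
Lon: 177 + 24.1851/60 = 177.4030850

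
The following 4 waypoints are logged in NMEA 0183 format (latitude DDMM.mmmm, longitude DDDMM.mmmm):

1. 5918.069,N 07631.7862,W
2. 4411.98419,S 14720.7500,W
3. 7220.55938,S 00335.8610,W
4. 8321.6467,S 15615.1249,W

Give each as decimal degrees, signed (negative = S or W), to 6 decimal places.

Point 1:
  φ: split at 2 digits → 59° and 18.069′; 59 + 18.069/60 = 59.3011500
  N ⇒ keep positive
  Longitude: split at 3 digits → 076° and 31.7862′; 76 + 31.7862/60 = 76.5297700
  W → negative
Point 2:
  φ: split at 2 digits → 44° and 11.98419′; 44 + 11.98419/60 = 44.1997365
  S → negative
  λ: split at 3 digits → 147° and 20.75′; 147 + 20.75/60 = 147.3458333
  W → negative
Point 3:
  Latitude: split at 2 digits → 72° and 20.55938′; 72 + 20.55938/60 = 72.3426563
  S → negative
  Lon: degrees = first 3 digits = 3, minutes = 35.861; 3 + 35.861/60 = 3.5976833
  W ⇒ negate
Point 4:
  φ: split at 2 digits → 83° and 21.6467′; 83 + 21.6467/60 = 83.3607783
  S ⇒ negate
  Lon: degrees = first 3 digits = 156, minutes = 15.1249; 156 + 15.1249/60 = 156.2520817
  hemisphere W, so the sign is −

1. 59.301150, -76.529770
2. -44.199737, -147.345833
3. -72.342656, -3.597683
4. -83.360778, -156.252082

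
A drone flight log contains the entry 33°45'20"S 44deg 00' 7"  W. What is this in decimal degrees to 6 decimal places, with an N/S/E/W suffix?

Lat: 45′ + 20″ = 45.33333′; 33 + 45.33333/60 = 33.7555556
λ: 44 + 0/60 + 7/3600 = 44.0019444

33.755556° S, 44.001944° W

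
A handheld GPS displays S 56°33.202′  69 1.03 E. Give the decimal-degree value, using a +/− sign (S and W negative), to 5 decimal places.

Lat: 33.202′ = 0.553367°; total 56.553367
S ⇒ negate
λ: 69 + 1.03/60 = 69.017167
E ⇒ keep positive

-56.55337, 69.01717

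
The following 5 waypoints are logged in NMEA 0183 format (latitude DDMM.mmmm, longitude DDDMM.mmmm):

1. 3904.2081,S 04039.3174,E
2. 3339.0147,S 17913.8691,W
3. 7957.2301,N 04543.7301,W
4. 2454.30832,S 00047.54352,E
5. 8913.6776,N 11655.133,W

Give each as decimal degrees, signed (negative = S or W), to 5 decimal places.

Point 1:
  Latitude: degrees = first 2 digits = 39, minutes = 4.2081; 39 + 4.2081/60 = 39.070135
  S → negative
  Longitude: degrees = first 3 digits = 40, minutes = 39.3174; 40 + 39.3174/60 = 40.655290
  E → positive
Point 2:
  Latitude: split at 2 digits → 33° and 39.0147′; 33 + 39.0147/60 = 33.650245
  S ⇒ negate
  Lon: split at 3 digits → 179° and 13.8691′; 179 + 13.8691/60 = 179.231152
  hemisphere W, so the sign is −
Point 3:
  φ: degrees = first 2 digits = 79, minutes = 57.2301; 79 + 57.2301/60 = 79.953835
  N ⇒ keep positive
  λ: degrees = first 3 digits = 45, minutes = 43.7301; 45 + 43.7301/60 = 45.728835
  hemisphere W, so the sign is −
Point 4:
  Latitude: degrees = first 2 digits = 24, minutes = 54.30832; 24 + 54.30832/60 = 24.905139
  hemisphere S, so the sign is −
  Lon: degrees = first 3 digits = 0, minutes = 47.54352; 0 + 47.54352/60 = 0.792392
  E ⇒ keep positive
Point 5:
  φ: degrees = first 2 digits = 89, minutes = 13.6776; 89 + 13.6776/60 = 89.227960
  N → positive
  Longitude: split at 3 digits → 116° and 55.133′; 116 + 55.133/60 = 116.918883
  hemisphere W, so the sign is −

1. -39.07014, 40.65529
2. -33.65025, -179.23115
3. 79.95384, -45.72884
4. -24.90514, 0.79239
5. 89.22796, -116.91888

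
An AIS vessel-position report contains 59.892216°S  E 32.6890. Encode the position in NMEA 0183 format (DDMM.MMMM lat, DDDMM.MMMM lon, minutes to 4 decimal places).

Latitude: minutes = (59.892216 − 59) × 60 = 53.532960
Lon: minutes = (32.689000 − 32) × 60 = 41.340000

5953.5330,S / 03241.3400,E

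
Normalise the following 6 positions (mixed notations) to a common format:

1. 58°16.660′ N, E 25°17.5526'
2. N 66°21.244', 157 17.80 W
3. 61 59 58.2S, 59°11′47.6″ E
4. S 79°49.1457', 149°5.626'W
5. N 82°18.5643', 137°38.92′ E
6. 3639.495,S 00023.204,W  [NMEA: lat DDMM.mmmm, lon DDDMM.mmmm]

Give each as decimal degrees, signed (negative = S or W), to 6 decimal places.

1. 58.277667, 25.292543
2. 66.354067, -157.296667
3. -61.999500, 59.196556
4. -79.819095, -149.093767
5. 82.309405, 137.648667
6. -36.658250, -0.386733

Point 1:
  Latitude: 16.66′ = 0.277667°; total 58.2776667
  N → positive
  Lon: 25 + 17.5526/60 = 25.2925433
  E → positive
Point 2:
  Lat: 66 + 21.244/60 = 66.3540667
  N ⇒ keep positive
  λ: 17.8′ = 0.296667°; total 157.2966667
  hemisphere W, so the sign is −
Point 3:
  Latitude: 61 + 59/60 + 58.2/3600 = 61.9995000
  S ⇒ negate
  Longitude: 11′ + 47.6″ = 11.79333′; 59 + 11.79333/60 = 59.1965556
  E → positive
Point 4:
  φ: 79 + 49.1457/60 = 79.8190950
  S → negative
  λ: 149 + 5.626/60 = 149.0937667
  W → negative
Point 5:
  φ: 82 + 18.5643/60 = 82.3094050
  N → positive
  Longitude: 38.92′ = 0.648667°; total 137.6486667
  E → positive
Point 6:
  Lat: split at 2 digits → 36° and 39.495′; 36 + 39.495/60 = 36.6582500
  S → negative
  λ: degrees = first 3 digits = 0, minutes = 23.204; 0 + 23.204/60 = 0.3867333
  W ⇒ negate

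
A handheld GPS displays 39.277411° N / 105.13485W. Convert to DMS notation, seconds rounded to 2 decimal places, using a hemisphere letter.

39°16′38.68″ N, 105°08′5.46″ W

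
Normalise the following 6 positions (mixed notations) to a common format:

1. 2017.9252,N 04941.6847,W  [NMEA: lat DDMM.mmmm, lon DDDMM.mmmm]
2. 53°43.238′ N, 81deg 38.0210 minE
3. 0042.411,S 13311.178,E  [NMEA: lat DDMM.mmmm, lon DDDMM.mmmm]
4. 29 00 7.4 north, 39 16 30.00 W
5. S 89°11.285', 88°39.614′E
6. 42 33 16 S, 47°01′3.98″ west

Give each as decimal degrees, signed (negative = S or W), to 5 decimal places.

Point 1:
  Latitude: degrees = first 2 digits = 20, minutes = 17.9252; 20 + 17.9252/60 = 20.298753
  N → positive
  λ: split at 3 digits → 049° and 41.6847′; 49 + 41.6847/60 = 49.694745
  hemisphere W, so the sign is −
Point 2:
  Latitude: 43.238′ = 0.720633°; total 53.720633
  N → positive
  λ: 81 + 38.021/60 = 81.633683
  E → positive
Point 3:
  Lat: degrees = first 2 digits = 0, minutes = 42.411; 0 + 42.411/60 = 0.706850
  S → negative
  Lon: degrees = first 3 digits = 133, minutes = 11.178; 133 + 11.178/60 = 133.186300
  E → positive
Point 4:
  Latitude: 0′ + 7.4″ = 0.12333′; 29 + 0.12333/60 = 29.002056
  N → positive
  Lon: 39 + 16/60 + 30/3600 = 39.275000
  W ⇒ negate
Point 5:
  Lat: 11.285′ = 0.188083°; total 89.188083
  S → negative
  λ: 88 + 39.614/60 = 88.660233
  E → positive
Point 6:
  Lat: 42° + 33/60 + 16/3600 = 42 + 0.550000 + 0.004444 = 42.554444
  hemisphere S, so the sign is −
  Longitude: 47 + 1/60 + 3.98/3600 = 47.017772
  W → negative

1. 20.29875, -49.69475
2. 53.72063, 81.63368
3. -0.70685, 133.18630
4. 29.00206, -39.27500
5. -89.18808, 88.66023
6. -42.55444, -47.01777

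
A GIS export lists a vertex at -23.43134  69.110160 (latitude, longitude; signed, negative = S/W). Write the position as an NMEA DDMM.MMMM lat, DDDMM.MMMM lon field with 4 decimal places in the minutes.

Latitude is negative → S; |value| = 23.431340
φ: fractional part 0.431340 → 25.880400 minutes
λ: minutes = (69.110160 − 69) × 60 = 6.609600

2325.8804,S / 06906.6096,E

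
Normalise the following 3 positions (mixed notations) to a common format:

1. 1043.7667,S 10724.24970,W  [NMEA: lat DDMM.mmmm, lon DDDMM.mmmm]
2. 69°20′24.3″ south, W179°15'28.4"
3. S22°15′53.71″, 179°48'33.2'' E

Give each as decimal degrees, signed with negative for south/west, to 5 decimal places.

Point 1:
  Lat: degrees = first 2 digits = 10, minutes = 43.7667; 10 + 43.7667/60 = 10.729445
  S ⇒ negate
  Longitude: split at 3 digits → 107° and 24.2497′; 107 + 24.2497/60 = 107.404162
  W → negative
Point 2:
  Lat: 69° + 20/60 + 24.3/3600 = 69 + 0.333333 + 0.006750 = 69.340083
  S → negative
  Lon: 179 + 15/60 + 28.4/3600 = 179.257889
  W ⇒ negate
Point 3:
  Latitude: 22° + 15/60 + 53.71/3600 = 22 + 0.250000 + 0.014919 = 22.264919
  hemisphere S, so the sign is −
  λ: 48′ + 33.2″ = 48.55333′; 179 + 48.55333/60 = 179.809222
  E ⇒ keep positive

1. -10.72945, -107.40416
2. -69.34008, -179.25789
3. -22.26492, 179.80922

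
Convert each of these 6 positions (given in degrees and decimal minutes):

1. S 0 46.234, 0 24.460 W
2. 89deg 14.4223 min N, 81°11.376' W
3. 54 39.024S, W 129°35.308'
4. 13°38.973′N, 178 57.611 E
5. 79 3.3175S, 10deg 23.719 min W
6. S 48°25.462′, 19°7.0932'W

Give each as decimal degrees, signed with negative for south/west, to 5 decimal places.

Point 1:
  φ: 46.234′ = 0.770567°; total 0.770567
  S → negative
  Lon: 0 + 24.46/60 = 0.407667
  hemisphere W, so the sign is −
Point 2:
  Lat: 89 + 14.4223/60 = 89.240372
  N ⇒ keep positive
  Lon: 11.376′ = 0.189600°; total 81.189600
  hemisphere W, so the sign is −
Point 3:
  φ: 39.024′ = 0.650400°; total 54.650400
  S ⇒ negate
  Longitude: 35.308′ = 0.588467°; total 129.588467
  W ⇒ negate
Point 4:
  φ: 13 + 38.973/60 = 13.649550
  N ⇒ keep positive
  Longitude: 57.611′ = 0.960183°; total 178.960183
  E ⇒ keep positive
Point 5:
  Latitude: 79 + 3.3175/60 = 79.055292
  S ⇒ negate
  λ: 23.719′ = 0.395317°; total 10.395317
  W → negative
Point 6:
  φ: 48 + 25.462/60 = 48.424367
  hemisphere S, so the sign is −
  Longitude: 7.0932′ = 0.118220°; total 19.118220
  hemisphere W, so the sign is −

1. -0.77057, -0.40767
2. 89.24037, -81.18960
3. -54.65040, -129.58847
4. 13.64955, 178.96018
5. -79.05529, -10.39532
6. -48.42437, -19.11822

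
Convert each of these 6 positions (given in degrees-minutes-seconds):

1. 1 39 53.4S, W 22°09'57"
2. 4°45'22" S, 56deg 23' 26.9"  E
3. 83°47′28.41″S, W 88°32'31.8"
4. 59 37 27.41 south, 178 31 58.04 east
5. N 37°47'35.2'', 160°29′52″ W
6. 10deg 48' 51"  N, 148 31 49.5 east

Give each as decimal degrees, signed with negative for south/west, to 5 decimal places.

1. -1.66483, -22.16583
2. -4.75611, 56.39081
3. -83.79123, -88.54217
4. -59.62428, 178.53279
5. 37.79311, -160.49778
6. 10.81417, 148.53042

Point 1:
  φ: 39′ + 53.4″ = 39.89000′; 1 + 39.89000/60 = 1.664833
  S ⇒ negate
  Longitude: 9′ + 57″ = 9.95000′; 22 + 9.95000/60 = 22.165833
  hemisphere W, so the sign is −
Point 2:
  Lat: 45′ + 22″ = 45.36667′; 4 + 45.36667/60 = 4.756111
  S → negative
  λ: 23′ + 26.9″ = 23.44833′; 56 + 23.44833/60 = 56.390806
  E ⇒ keep positive
Point 3:
  Lat: 83 + 47/60 + 28.41/3600 = 83.791225
  S → negative
  λ: 88 + 32/60 + 31.8/3600 = 88.542167
  hemisphere W, so the sign is −
Point 4:
  φ: 59 + 37/60 + 27.41/3600 = 59.624281
  S → negative
  Lon: 178 + 31/60 + 58.04/3600 = 178.532789
  E ⇒ keep positive
Point 5:
  Latitude: 37 + 47/60 + 35.2/3600 = 37.793111
  N ⇒ keep positive
  λ: 160 + 29/60 + 52/3600 = 160.497778
  W ⇒ negate
Point 6:
  φ: 10° + 48/60 + 51/3600 = 10 + 0.800000 + 0.014167 = 10.814167
  N ⇒ keep positive
  Lon: 31′ + 49.5″ = 31.82500′; 148 + 31.82500/60 = 148.530417
  E → positive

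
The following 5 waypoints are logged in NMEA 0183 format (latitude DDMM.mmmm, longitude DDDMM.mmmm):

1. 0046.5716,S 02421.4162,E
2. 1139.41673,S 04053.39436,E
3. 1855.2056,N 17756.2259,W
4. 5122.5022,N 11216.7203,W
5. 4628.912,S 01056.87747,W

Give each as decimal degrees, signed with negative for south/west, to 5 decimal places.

1. -0.77619, 24.35694
2. -11.65695, 40.88991
3. 18.92009, -177.93710
4. 51.37504, -112.27867
5. -46.48187, -10.94796

Point 1:
  Latitude: split at 2 digits → 00° and 46.5716′; 0 + 46.5716/60 = 0.776193
  S → negative
  λ: split at 3 digits → 024° and 21.4162′; 24 + 21.4162/60 = 24.356937
  E → positive
Point 2:
  Latitude: split at 2 digits → 11° and 39.41673′; 11 + 39.41673/60 = 11.656946
  hemisphere S, so the sign is −
  Lon: split at 3 digits → 040° and 53.39436′; 40 + 53.39436/60 = 40.889906
  E ⇒ keep positive
Point 3:
  Lat: degrees = first 2 digits = 18, minutes = 55.2056; 18 + 55.2056/60 = 18.920093
  N → positive
  Lon: split at 3 digits → 177° and 56.2259′; 177 + 56.2259/60 = 177.937098
  hemisphere W, so the sign is −
Point 4:
  Lat: split at 2 digits → 51° and 22.5022′; 51 + 22.5022/60 = 51.375037
  N → positive
  Lon: split at 3 digits → 112° and 16.7203′; 112 + 16.7203/60 = 112.278672
  W → negative
Point 5:
  Latitude: degrees = first 2 digits = 46, minutes = 28.912; 46 + 28.912/60 = 46.481867
  S → negative
  Lon: degrees = first 3 digits = 10, minutes = 56.87747; 10 + 56.87747/60 = 10.947958
  hemisphere W, so the sign is −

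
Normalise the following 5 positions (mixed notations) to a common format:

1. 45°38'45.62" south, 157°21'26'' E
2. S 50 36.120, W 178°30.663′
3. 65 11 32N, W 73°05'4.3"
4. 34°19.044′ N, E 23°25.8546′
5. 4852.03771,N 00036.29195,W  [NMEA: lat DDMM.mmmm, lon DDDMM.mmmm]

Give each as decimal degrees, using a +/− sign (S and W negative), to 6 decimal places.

Point 1:
  Lat: 45° + 38/60 + 45.62/3600 = 45 + 0.633333 + 0.012672 = 45.6460056
  hemisphere S, so the sign is −
  λ: 21′ + 26″ = 21.43333′; 157 + 21.43333/60 = 157.3572222
  E ⇒ keep positive
Point 2:
  φ: 36.12′ = 0.602000°; total 50.6020000
  hemisphere S, so the sign is −
  λ: 30.663′ = 0.511050°; total 178.5110500
  W ⇒ negate
Point 3:
  Latitude: 65° + 11/60 + 32/3600 = 65 + 0.183333 + 0.008889 = 65.1922222
  N → positive
  Longitude: 73 + 5/60 + 4.3/3600 = 73.0845278
  W → negative
Point 4:
  Lat: 19.044′ = 0.317400°; total 34.3174000
  N ⇒ keep positive
  Lon: 25.8546′ = 0.430910°; total 23.4309100
  E ⇒ keep positive
Point 5:
  Lat: split at 2 digits → 48° and 52.03771′; 48 + 52.03771/60 = 48.8672952
  N ⇒ keep positive
  Lon: split at 3 digits → 000° and 36.29195′; 0 + 36.29195/60 = 0.6048658
  W → negative

1. -45.646006, 157.357222
2. -50.602000, -178.511050
3. 65.192222, -73.084528
4. 34.317400, 23.430910
5. 48.867295, -0.604866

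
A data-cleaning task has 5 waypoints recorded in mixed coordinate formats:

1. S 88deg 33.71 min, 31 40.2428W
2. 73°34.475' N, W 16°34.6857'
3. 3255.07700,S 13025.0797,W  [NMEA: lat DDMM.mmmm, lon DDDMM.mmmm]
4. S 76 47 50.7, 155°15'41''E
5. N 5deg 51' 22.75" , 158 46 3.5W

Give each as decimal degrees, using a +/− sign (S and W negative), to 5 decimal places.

1. -88.56183, -31.67071
2. 73.57458, -16.57810
3. -32.91795, -130.41800
4. -76.79742, 155.26139
5. 5.85632, -158.76764

Point 1:
  φ: 33.71′ = 0.561833°; total 88.561833
  S → negative
  λ: 40.2428′ = 0.670713°; total 31.670713
  W ⇒ negate
Point 2:
  Latitude: 34.475′ = 0.574583°; total 73.574583
  N ⇒ keep positive
  λ: 16 + 34.6857/60 = 16.578095
  W → negative
Point 3:
  Lat: split at 2 digits → 32° and 55.077′; 32 + 55.077/60 = 32.917950
  S → negative
  λ: split at 3 digits → 130° and 25.0797′; 130 + 25.0797/60 = 130.417995
  W ⇒ negate
Point 4:
  φ: 76 + 47/60 + 50.7/3600 = 76.797417
  hemisphere S, so the sign is −
  λ: 15′ + 41″ = 15.68333′; 155 + 15.68333/60 = 155.261389
  E → positive
Point 5:
  φ: 5° + 51/60 + 22.75/3600 = 5 + 0.850000 + 0.006319 = 5.856319
  N ⇒ keep positive
  Longitude: 46′ + 3.5″ = 46.05833′; 158 + 46.05833/60 = 158.767639
  hemisphere W, so the sign is −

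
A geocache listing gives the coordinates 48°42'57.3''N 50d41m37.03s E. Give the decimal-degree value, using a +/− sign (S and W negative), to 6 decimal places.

48.715917, 50.693619

Lat: 48° + 42/60 + 57.3/3600 = 48 + 0.700000 + 0.015917 = 48.7159167
N → positive
Longitude: 41′ + 37.03″ = 41.61717′; 50 + 41.61717/60 = 50.6936194
E → positive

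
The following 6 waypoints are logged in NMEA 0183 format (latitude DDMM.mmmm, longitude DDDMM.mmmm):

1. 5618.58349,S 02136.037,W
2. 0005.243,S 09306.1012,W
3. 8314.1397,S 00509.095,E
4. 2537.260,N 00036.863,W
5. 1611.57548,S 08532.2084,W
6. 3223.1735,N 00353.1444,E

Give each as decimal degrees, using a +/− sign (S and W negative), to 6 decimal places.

1. -56.309725, -21.600617
2. -0.087383, -93.101687
3. -83.235662, 5.151583
4. 25.621000, -0.614383
5. -16.192925, -85.536807
6. 32.386225, 3.885740

Point 1:
  Lat: split at 2 digits → 56° and 18.58349′; 56 + 18.58349/60 = 56.3097248
  S → negative
  Lon: degrees = first 3 digits = 21, minutes = 36.037; 21 + 36.037/60 = 21.6006167
  W → negative
Point 2:
  φ: degrees = first 2 digits = 0, minutes = 5.243; 0 + 5.243/60 = 0.0873833
  S ⇒ negate
  Longitude: degrees = first 3 digits = 93, minutes = 6.1012; 93 + 6.1012/60 = 93.1016867
  W ⇒ negate
Point 3:
  φ: split at 2 digits → 83° and 14.1397′; 83 + 14.1397/60 = 83.2356617
  hemisphere S, so the sign is −
  λ: degrees = first 3 digits = 5, minutes = 9.095; 5 + 9.095/60 = 5.1515833
  E ⇒ keep positive
Point 4:
  Lat: split at 2 digits → 25° and 37.26′; 25 + 37.26/60 = 25.6210000
  N ⇒ keep positive
  Lon: split at 3 digits → 000° and 36.863′; 0 + 36.863/60 = 0.6143833
  hemisphere W, so the sign is −
Point 5:
  Latitude: degrees = first 2 digits = 16, minutes = 11.57548; 16 + 11.57548/60 = 16.1929247
  hemisphere S, so the sign is −
  Longitude: degrees = first 3 digits = 85, minutes = 32.2084; 85 + 32.2084/60 = 85.5368067
  W → negative
Point 6:
  Latitude: split at 2 digits → 32° and 23.1735′; 32 + 23.1735/60 = 32.3862250
  N → positive
  λ: degrees = first 3 digits = 3, minutes = 53.1444; 3 + 53.1444/60 = 3.8857400
  E → positive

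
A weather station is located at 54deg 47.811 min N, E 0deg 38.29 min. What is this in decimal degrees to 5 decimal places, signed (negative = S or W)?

φ: 54 + 47.811/60 = 54.796850
N ⇒ keep positive
Lon: 38.29′ = 0.638167°; total 0.638167
E ⇒ keep positive

54.79685, 0.63817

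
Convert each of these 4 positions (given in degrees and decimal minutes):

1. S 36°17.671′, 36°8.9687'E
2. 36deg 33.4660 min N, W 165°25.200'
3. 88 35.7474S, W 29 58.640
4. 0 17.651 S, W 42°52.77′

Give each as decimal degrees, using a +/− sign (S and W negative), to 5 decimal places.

1. -36.29452, 36.14948
2. 36.55777, -165.42000
3. -88.59579, -29.97733
4. -0.29418, -42.87950

Point 1:
  φ: 36 + 17.671/60 = 36.294517
  S → negative
  Longitude: 8.9687′ = 0.149478°; total 36.149478
  E → positive
Point 2:
  Latitude: 33.466′ = 0.557767°; total 36.557767
  N ⇒ keep positive
  Lon: 25.2′ = 0.420000°; total 165.420000
  W ⇒ negate
Point 3:
  Latitude: 35.7474′ = 0.595790°; total 88.595790
  S ⇒ negate
  Longitude: 58.64′ = 0.977333°; total 29.977333
  hemisphere W, so the sign is −
Point 4:
  φ: 0 + 17.651/60 = 0.294183
  hemisphere S, so the sign is −
  Lon: 52.77′ = 0.879500°; total 42.879500
  W ⇒ negate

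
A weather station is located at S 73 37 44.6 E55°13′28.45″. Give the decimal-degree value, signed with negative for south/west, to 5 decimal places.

-73.62906, 55.22457

Lat: 73° + 37/60 + 44.6/3600 = 73 + 0.616667 + 0.012389 = 73.629056
hemisphere S, so the sign is −
Lon: 55° + 13/60 + 28.45/3600 = 55 + 0.216667 + 0.007903 = 55.224569
E → positive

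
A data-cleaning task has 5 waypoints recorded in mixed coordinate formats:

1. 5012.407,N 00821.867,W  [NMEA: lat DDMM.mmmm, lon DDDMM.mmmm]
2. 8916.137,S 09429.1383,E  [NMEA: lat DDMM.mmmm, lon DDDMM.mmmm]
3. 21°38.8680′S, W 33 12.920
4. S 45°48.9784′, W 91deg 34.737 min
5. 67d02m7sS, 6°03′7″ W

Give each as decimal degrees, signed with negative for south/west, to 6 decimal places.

1. 50.206783, -8.364450
2. -89.268950, 94.485638
3. -21.647800, -33.215333
4. -45.816307, -91.578950
5. -67.035278, -6.051944

Point 1:
  Latitude: degrees = first 2 digits = 50, minutes = 12.407; 50 + 12.407/60 = 50.2067833
  N ⇒ keep positive
  Lon: degrees = first 3 digits = 8, minutes = 21.867; 8 + 21.867/60 = 8.3644500
  hemisphere W, so the sign is −
Point 2:
  Lat: degrees = first 2 digits = 89, minutes = 16.137; 89 + 16.137/60 = 89.2689500
  S ⇒ negate
  λ: split at 3 digits → 094° and 29.1383′; 94 + 29.1383/60 = 94.4856383
  E ⇒ keep positive
Point 3:
  Lat: 38.868′ = 0.647800°; total 21.6478000
  S ⇒ negate
  Longitude: 33 + 12.92/60 = 33.2153333
  W → negative
Point 4:
  Lat: 48.9784′ = 0.816307°; total 45.8163067
  S → negative
  Lon: 91 + 34.737/60 = 91.5789500
  W → negative
Point 5:
  Lat: 67° + 2/60 + 7/3600 = 67 + 0.033333 + 0.001944 = 67.0352778
  hemisphere S, so the sign is −
  Lon: 3′ + 7″ = 3.11667′; 6 + 3.11667/60 = 6.0519444
  hemisphere W, so the sign is −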